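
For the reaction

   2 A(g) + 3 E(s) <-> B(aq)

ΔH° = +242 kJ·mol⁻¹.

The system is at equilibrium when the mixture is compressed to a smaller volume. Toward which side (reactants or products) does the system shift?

Gas moles: reactants 2, products 0 (Δn_gas = -2). Compression shifts the system toward the side with fewer moles of gas — to the right.

right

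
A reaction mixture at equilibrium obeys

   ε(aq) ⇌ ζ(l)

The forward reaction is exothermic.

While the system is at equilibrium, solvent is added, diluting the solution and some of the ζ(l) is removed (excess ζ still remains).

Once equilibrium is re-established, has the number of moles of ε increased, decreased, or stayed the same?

increases

Dilution lowers every aqueous concentration by the same factor. Δn_aq = 0 − 1 = -1, so the system shifts toward the side with more dissolved moles — to the left.
ζ is a pure liquid; its activity is 1 regardless of amount, so Q is unaffected — no shift from this change.
The net shift is to the left. ε is a reactant, so its amount increases.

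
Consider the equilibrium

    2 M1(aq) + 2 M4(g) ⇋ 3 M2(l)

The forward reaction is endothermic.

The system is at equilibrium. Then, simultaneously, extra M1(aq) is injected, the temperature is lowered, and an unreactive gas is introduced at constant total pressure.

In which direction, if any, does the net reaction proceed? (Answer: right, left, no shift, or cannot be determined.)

cannot be determined

Adding M1 (aq), a reactant, drives the reaction to the right.
The forward reaction is endothermic. Lowering T favours the exothermic direction — shift to the left.
Adding inert gas at constant total pressure expands the volume and lowers every reacting partial pressure. With Δn_gas = 0 − 2 = -2, Q moves away from K toward the side with fewer gas moles, so the system shifts toward the side with more gas moles — to the left.
The individual effects push in opposite directions; without quantitative information the net direction cannot be determined.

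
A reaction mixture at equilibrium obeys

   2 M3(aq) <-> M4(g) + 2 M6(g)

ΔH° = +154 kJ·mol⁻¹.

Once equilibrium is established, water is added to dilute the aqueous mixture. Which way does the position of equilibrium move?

Dilution lowers every aqueous concentration by the same factor. Δn_aq = 0 − 2 = -2, so the system shifts toward the side with more dissolved moles — to the left.

left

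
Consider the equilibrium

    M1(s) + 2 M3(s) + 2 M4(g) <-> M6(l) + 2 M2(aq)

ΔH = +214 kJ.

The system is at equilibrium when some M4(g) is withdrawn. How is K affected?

unchanged

The equilibrium constant depends only on temperature. This perturbation may move the position of equilibrium, but since T is unchanged, K itself is unchanged.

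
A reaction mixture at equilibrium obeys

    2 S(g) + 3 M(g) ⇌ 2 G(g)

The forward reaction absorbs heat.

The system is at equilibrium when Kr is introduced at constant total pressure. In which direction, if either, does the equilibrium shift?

Adding inert gas at constant total pressure expands the volume and lowers every reacting partial pressure. With Δn_gas = 2 − 5 = -3, Q moves away from K toward the side with fewer gas moles, so the system shifts toward the side with more gas moles — to the left.

left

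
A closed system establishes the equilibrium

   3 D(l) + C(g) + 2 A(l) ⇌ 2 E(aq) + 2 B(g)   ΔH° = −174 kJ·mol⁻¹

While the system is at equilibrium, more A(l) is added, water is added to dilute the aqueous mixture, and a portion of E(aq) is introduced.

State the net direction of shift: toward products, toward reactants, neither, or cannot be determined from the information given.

cannot be determined

A is a pure liquid; its activity is 1 regardless of amount, so Q is unaffected — no shift from this change.
Dilution lowers every aqueous concentration by the same factor. Δn_aq = 2 − 0 = +2, so the system shifts toward the side with more dissolved moles — to the right.
Adding E (aq), a product, drives the reaction to the left.
The individual effects push in opposite directions; without quantitative information the net direction cannot be determined.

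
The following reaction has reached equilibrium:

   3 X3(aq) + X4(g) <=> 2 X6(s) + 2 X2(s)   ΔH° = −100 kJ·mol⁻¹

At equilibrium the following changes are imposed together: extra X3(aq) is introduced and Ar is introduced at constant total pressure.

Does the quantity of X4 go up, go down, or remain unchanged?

cannot be determined

Adding X3 (aq), a reactant, drives the reaction to the right.
Adding inert gas at constant total pressure expands the volume and lowers every reacting partial pressure. With Δn_gas = 0 − 1 = -1, Q moves away from K toward the side with fewer gas moles, so the system shifts toward the side with more gas moles — to the left.
The two effects oppose each other, so the net shift — and hence the change in X4 — cannot be determined from the given information.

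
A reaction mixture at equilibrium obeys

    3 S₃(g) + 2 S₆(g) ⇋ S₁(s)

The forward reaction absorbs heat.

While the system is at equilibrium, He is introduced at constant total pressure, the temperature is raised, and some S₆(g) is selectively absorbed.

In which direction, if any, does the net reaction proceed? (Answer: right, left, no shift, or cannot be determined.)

cannot be determined

Adding inert gas at constant total pressure expands the volume and lowers every reacting partial pressure. With Δn_gas = 0 − 5 = -5, Q moves away from K toward the side with fewer gas moles, so the system shifts toward the side with more gas moles — to the left.
The forward reaction is endothermic. Raising T favours the endothermic direction — shift to the right.
Removing S₆ (g), a reactant, drives the reaction to the left.
The individual effects push in opposite directions; without quantitative information the net direction cannot be determined.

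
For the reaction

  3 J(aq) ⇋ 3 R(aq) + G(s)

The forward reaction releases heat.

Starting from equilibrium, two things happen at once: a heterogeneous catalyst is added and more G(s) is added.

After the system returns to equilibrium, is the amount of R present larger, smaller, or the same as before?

unchanged

A catalyst speeds both forward and reverse rates equally; it changes neither Q nor K — no shift from this change.
G is a pure solid; its activity is 1 regardless of amount, so Q is unaffected — no shift from this change.
No net shift occurs, so the amount of R is unchanged.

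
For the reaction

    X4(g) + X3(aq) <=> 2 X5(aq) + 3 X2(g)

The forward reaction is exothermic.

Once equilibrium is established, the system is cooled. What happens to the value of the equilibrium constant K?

K depends on temperature via the van 't Hoff relation. The forward reaction is exothermic, so lowering T increases K.

increases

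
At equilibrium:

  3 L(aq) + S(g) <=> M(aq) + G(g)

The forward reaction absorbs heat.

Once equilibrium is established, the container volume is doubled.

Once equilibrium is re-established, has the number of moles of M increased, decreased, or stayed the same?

Gas moles: reactants 1, products 1. Δn_gas = 0, so a volume change leaves Q equal to K — no shift from this change.
No net shift occurs, so the amount of M is unchanged.

unchanged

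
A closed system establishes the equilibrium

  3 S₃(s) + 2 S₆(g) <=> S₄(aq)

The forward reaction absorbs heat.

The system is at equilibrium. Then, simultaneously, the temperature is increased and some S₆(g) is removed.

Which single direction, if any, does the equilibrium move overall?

The forward reaction is endothermic. Raising T favours the endothermic direction — shift to the right.
Removing S₆ (g), a reactant, drives the reaction to the left.
The individual effects push in opposite directions; without quantitative information the net direction cannot be determined.

cannot be determined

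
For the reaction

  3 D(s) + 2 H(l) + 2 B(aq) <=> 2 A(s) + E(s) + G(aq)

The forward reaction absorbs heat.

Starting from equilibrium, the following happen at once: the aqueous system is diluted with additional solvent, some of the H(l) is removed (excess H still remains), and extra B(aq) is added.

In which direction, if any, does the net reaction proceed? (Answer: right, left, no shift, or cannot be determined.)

Dilution lowers every aqueous concentration by the same factor. Δn_aq = 1 − 2 = -1, so the system shifts toward the side with more dissolved moles — to the left.
H is a pure liquid; its activity is 1 regardless of amount, so Q is unaffected — no shift from this change.
Adding B (aq), a reactant, drives the reaction to the right.
The individual effects push in opposite directions; without quantitative information the net direction cannot be determined.

cannot be determined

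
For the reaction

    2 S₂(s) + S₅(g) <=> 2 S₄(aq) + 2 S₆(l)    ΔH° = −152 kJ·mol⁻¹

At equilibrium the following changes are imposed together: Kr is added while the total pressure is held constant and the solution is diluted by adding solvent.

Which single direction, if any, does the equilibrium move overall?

cannot be determined

Adding inert gas at constant total pressure expands the volume and lowers every reacting partial pressure. With Δn_gas = 0 − 1 = -1, Q moves away from K toward the side with fewer gas moles, so the system shifts toward the side with more gas moles — to the left.
Dilution lowers every aqueous concentration by the same factor. Δn_aq = 2 − 0 = +2, so the system shifts toward the side with more dissolved moles — to the right.
The individual effects push in opposite directions; without quantitative information the net direction cannot be determined.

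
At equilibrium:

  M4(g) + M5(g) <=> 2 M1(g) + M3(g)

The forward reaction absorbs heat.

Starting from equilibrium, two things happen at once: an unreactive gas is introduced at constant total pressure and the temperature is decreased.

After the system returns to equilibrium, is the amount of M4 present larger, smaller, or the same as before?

Adding inert gas at constant total pressure expands the volume and lowers every reacting partial pressure. With Δn_gas = 3 − 2 = +1, Q moves away from K toward the side with fewer gas moles, so the system shifts toward the side with more gas moles — to the right.
The forward reaction is endothermic. Lowering T favours the exothermic direction — shift to the left.
The two effects oppose each other, so the net shift — and hence the change in M4 — cannot be determined from the given information.

cannot be determined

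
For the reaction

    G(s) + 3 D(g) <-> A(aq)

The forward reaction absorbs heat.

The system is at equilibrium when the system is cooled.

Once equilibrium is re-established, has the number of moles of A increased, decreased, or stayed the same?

The forward reaction is endothermic. Lowering T favours the exothermic direction — shift to the left.
The net shift is to the left. A is a product, so its amount decreases.

decreases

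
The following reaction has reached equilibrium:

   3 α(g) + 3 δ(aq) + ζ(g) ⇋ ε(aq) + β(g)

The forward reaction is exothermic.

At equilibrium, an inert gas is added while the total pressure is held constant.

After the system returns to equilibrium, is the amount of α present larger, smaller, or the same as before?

increases

Adding inert gas at constant total pressure expands the volume and lowers every reacting partial pressure. With Δn_gas = 1 − 4 = -3, Q moves away from K toward the side with fewer gas moles, so the system shifts toward the side with more gas moles — to the left.
The net shift is to the left. α is a reactant, so its amount increases.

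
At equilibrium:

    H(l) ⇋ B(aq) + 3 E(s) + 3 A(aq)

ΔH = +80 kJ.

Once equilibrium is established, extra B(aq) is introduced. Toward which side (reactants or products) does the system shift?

left

Adding B (aq), a product, drives the reaction to the left.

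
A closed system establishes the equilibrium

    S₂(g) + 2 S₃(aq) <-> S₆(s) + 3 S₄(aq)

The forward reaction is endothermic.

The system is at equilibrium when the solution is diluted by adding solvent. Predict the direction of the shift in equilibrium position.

Dilution lowers every aqueous concentration by the same factor. Δn_aq = 3 − 2 = +1, so the system shifts toward the side with more dissolved moles — to the right.

right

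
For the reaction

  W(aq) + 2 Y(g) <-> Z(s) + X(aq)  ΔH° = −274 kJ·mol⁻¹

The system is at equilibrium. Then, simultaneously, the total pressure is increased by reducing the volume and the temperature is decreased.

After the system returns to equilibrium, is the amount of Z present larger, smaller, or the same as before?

Gas moles: reactants 2, products 0 (Δn_gas = -2). Compression shifts the system toward the side with fewer moles of gas — to the right.
The forward reaction is exothermic. Lowering T favours the exothermic direction — shift to the right.
The net shift is to the right. Z is a product, so its amount increases.

increases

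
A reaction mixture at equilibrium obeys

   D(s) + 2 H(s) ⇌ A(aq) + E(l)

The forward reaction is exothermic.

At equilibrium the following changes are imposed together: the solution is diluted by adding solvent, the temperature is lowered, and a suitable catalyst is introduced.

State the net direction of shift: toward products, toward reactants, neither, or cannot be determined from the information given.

Dilution lowers every aqueous concentration by the same factor. Δn_aq = 1 − 0 = +1, so the system shifts toward the side with more dissolved moles — to the right.
The forward reaction is exothermic. Lowering T favours the exothermic direction — shift to the right.
A catalyst speeds both forward and reverse rates equally; it changes neither Q nor K — no shift from this change.
Only the nonzero effect(s) matter; the net shift is to the right.

right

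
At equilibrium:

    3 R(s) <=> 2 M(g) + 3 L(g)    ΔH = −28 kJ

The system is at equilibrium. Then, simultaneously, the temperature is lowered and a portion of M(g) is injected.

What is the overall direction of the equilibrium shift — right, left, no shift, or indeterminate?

cannot be determined

The forward reaction is exothermic. Lowering T favours the exothermic direction — shift to the right.
Adding M (g), a product, drives the reaction to the left.
The individual effects push in opposite directions; without quantitative information the net direction cannot be determined.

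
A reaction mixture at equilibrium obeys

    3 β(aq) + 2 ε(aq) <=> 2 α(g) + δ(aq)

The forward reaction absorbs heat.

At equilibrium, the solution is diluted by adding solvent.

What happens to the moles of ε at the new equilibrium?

Dilution lowers every aqueous concentration by the same factor. Δn_aq = 1 − 5 = -4, so the system shifts toward the side with more dissolved moles — to the left.
The net shift is to the left. ε is a reactant, so its amount increases.

increases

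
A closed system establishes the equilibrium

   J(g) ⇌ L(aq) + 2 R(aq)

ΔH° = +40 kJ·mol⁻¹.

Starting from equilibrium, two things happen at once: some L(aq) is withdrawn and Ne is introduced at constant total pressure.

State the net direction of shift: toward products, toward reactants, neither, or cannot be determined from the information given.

cannot be determined

Removing L (aq), a product, drives the reaction to the right.
Adding inert gas at constant total pressure expands the volume and lowers every reacting partial pressure. With Δn_gas = 0 − 1 = -1, Q moves away from K toward the side with fewer gas moles, so the system shifts toward the side with more gas moles — to the left.
The individual effects push in opposite directions; without quantitative information the net direction cannot be determined.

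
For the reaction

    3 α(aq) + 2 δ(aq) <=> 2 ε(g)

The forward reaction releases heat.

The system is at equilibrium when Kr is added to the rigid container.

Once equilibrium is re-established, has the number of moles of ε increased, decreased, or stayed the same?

At constant volume, adding an inert gas leaves every reacting species' partial pressure unchanged, so Q is unchanged — no shift from this change.
No net shift occurs, so the amount of ε is unchanged.

unchanged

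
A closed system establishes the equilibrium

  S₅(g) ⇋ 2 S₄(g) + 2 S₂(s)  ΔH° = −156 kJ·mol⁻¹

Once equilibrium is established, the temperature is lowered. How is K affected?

K depends on temperature via the van 't Hoff relation. The forward reaction is exothermic, so lowering T increases K.

increases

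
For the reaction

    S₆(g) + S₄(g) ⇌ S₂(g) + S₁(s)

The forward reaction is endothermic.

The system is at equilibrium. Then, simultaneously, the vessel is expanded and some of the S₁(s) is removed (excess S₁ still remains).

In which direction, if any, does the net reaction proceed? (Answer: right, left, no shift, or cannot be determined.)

Gas moles: reactants 2, products 1 (Δn_gas = -1). Expansion shifts the system toward the side with more moles of gas — to the left.
S₁ is a pure solid; its activity is 1 regardless of amount, so Q is unaffected — no shift from this change.
Only the nonzero effect(s) matter; the net shift is to the left.

left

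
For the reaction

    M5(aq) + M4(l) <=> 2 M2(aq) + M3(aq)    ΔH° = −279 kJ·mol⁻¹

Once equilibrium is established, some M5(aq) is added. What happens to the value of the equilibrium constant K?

unchanged

The equilibrium constant depends only on temperature. This perturbation may move the position of equilibrium, but since T is unchanged, K itself is unchanged.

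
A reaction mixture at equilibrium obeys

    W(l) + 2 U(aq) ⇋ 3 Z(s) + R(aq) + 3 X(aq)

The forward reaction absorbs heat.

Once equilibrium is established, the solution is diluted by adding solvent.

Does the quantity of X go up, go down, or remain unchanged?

Dilution lowers every aqueous concentration by the same factor. Δn_aq = 4 − 2 = +2, so the system shifts toward the side with more dissolved moles — to the right.
The net shift is to the right. X is a product, so its amount increases.

increases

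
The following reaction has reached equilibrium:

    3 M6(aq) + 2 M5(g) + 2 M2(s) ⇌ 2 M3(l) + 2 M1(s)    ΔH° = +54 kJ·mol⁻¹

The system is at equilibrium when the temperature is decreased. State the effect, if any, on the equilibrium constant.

K depends on temperature via the van 't Hoff relation. The forward reaction is endothermic, so lowering T decreases K.

decreases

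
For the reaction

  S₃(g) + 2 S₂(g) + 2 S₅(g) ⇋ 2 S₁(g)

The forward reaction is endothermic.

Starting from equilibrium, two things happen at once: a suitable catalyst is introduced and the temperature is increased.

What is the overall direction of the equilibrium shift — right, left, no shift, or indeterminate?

right

A catalyst speeds both forward and reverse rates equally; it changes neither Q nor K — no shift from this change.
The forward reaction is endothermic. Raising T favours the endothermic direction — shift to the right.
Only the nonzero effect(s) matter; the net shift is to the right.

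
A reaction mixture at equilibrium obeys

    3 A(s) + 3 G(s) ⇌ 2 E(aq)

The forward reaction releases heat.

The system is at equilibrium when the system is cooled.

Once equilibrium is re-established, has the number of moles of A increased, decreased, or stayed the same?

The forward reaction is exothermic. Lowering T favours the exothermic direction — shift to the right.
The net shift is to the right. A is a reactant, so its amount decreases.

decreases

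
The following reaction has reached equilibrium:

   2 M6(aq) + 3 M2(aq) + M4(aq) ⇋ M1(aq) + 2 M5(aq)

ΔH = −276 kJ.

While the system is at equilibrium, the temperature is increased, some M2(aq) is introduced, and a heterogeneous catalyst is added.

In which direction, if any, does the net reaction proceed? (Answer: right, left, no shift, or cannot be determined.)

cannot be determined

The forward reaction is exothermic. Raising T favours the endothermic direction — shift to the left.
Adding M2 (aq), a reactant, drives the reaction to the right.
A catalyst speeds both forward and reverse rates equally; it changes neither Q nor K — no shift from this change.
The individual effects push in opposite directions; without quantitative information the net direction cannot be determined.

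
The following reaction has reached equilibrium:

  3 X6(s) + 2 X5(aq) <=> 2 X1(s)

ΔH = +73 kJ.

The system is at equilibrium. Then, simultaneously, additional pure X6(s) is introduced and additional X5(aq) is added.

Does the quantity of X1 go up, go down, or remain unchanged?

X6 is a pure solid; its activity is 1 regardless of amount, so Q is unaffected — no shift from this change.
Adding X5 (aq), a reactant, drives the reaction to the right.
The net shift is to the right. X1 is a product, so its amount increases.

increases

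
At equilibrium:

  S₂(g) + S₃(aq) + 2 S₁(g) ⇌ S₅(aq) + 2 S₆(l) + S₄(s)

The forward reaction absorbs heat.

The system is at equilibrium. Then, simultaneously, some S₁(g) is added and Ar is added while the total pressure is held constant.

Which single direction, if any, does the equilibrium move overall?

cannot be determined

Adding S₁ (g), a reactant, drives the reaction to the right.
Adding inert gas at constant total pressure expands the volume and lowers every reacting partial pressure. With Δn_gas = 0 − 3 = -3, Q moves away from K toward the side with fewer gas moles, so the system shifts toward the side with more gas moles — to the left.
The individual effects push in opposite directions; without quantitative information the net direction cannot be determined.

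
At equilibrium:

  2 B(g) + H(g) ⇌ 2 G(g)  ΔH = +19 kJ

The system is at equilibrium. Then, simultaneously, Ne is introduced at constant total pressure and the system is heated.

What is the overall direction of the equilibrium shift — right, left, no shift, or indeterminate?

Adding inert gas at constant total pressure expands the volume and lowers every reacting partial pressure. With Δn_gas = 2 − 3 = -1, Q moves away from K toward the side with fewer gas moles, so the system shifts toward the side with more gas moles — to the left.
The forward reaction is endothermic. Raising T favours the endothermic direction — shift to the right.
The individual effects push in opposite directions; without quantitative information the net direction cannot be determined.

cannot be determined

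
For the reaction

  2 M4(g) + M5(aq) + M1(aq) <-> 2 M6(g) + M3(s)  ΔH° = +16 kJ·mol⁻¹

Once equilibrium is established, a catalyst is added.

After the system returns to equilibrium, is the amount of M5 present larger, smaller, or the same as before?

unchanged

A catalyst speeds both forward and reverse rates equally; it changes neither Q nor K — no shift from this change.
No net shift occurs, so the amount of M5 is unchanged.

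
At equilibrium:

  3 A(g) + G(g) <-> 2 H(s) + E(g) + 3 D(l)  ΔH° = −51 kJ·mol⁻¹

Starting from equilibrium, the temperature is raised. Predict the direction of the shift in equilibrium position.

The forward reaction is exothermic. Raising T favours the endothermic direction — shift to the left.

left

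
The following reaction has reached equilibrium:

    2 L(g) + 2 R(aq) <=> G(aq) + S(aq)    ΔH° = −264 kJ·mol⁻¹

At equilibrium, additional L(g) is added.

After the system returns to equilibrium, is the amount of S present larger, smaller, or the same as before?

increases

Adding L (g), a reactant, drives the reaction to the right.
The net shift is to the right. S is a product, so its amount increases.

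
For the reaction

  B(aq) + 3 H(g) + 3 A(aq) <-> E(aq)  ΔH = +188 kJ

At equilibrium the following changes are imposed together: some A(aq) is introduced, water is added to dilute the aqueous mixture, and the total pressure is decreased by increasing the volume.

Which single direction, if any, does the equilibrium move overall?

Adding A (aq), a reactant, drives the reaction to the right.
Dilution lowers every aqueous concentration by the same factor. Δn_aq = 1 − 4 = -3, so the system shifts toward the side with more dissolved moles — to the left.
Gas moles: reactants 3, products 0 (Δn_gas = -3). Expansion shifts the system toward the side with more moles of gas — to the left.
The individual effects push in opposite directions; without quantitative information the net direction cannot be determined.

cannot be determined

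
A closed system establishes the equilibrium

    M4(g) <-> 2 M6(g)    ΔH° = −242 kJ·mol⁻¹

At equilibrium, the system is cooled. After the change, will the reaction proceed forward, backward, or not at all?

The forward reaction is exothermic. Lowering T favours the exothermic direction — shift to the right.

right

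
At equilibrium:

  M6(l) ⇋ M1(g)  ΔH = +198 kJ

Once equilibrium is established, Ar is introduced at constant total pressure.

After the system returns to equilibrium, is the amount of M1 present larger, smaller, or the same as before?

increases

Adding inert gas at constant total pressure expands the volume and lowers every reacting partial pressure. With Δn_gas = 1 − 0 = +1, Q moves away from K toward the side with fewer gas moles, so the system shifts toward the side with more gas moles — to the right.
The net shift is to the right. M1 is a product, so its amount increases.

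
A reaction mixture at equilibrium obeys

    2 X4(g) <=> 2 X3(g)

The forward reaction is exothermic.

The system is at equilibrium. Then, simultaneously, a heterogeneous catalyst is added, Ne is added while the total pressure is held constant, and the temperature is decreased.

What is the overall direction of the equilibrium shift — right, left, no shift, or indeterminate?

right

A catalyst speeds both forward and reverse rates equally; it changes neither Q nor K — no shift from this change.
Adding inert gas at constant total pressure expands the volume, scaling every reacting partial pressure by the same factor. Δn_gas = 2 − 2 = 0, so Q is unchanged — no shift.
The forward reaction is exothermic. Lowering T favours the exothermic direction — shift to the right.
Only the nonzero effect(s) matter; the net shift is to the right.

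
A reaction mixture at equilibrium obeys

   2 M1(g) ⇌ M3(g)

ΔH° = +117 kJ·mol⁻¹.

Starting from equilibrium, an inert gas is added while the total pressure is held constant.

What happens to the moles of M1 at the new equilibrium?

increases

Adding inert gas at constant total pressure expands the volume and lowers every reacting partial pressure. With Δn_gas = 1 − 2 = -1, Q moves away from K toward the side with fewer gas moles, so the system shifts toward the side with more gas moles — to the left.
The net shift is to the left. M1 is a reactant, so its amount increases.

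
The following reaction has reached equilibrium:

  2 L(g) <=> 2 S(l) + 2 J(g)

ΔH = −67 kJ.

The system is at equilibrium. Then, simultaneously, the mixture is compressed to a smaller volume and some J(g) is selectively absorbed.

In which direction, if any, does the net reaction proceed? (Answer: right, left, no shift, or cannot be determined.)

right

Gas moles: reactants 2, products 2. Δn_gas = 0, so a volume change leaves Q equal to K — no shift from this change.
Removing J (g), a product, drives the reaction to the right.
Only the nonzero effect(s) matter; the net shift is to the right.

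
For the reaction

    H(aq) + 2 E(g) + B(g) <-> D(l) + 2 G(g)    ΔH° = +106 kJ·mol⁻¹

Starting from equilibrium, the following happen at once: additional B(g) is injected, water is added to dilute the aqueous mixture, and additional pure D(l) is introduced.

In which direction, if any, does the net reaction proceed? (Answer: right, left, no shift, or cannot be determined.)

cannot be determined

Adding B (g), a reactant, drives the reaction to the right.
Dilution lowers every aqueous concentration by the same factor. Δn_aq = 0 − 1 = -1, so the system shifts toward the side with more dissolved moles — to the left.
D is a pure liquid; its activity is 1 regardless of amount, so Q is unaffected — no shift from this change.
The individual effects push in opposite directions; without quantitative information the net direction cannot be determined.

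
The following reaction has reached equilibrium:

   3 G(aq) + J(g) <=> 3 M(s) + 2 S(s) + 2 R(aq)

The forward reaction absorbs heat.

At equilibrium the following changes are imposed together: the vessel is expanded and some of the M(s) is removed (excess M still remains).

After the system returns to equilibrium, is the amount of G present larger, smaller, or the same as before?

Gas moles: reactants 1, products 0 (Δn_gas = -1). Expansion shifts the system toward the side with more moles of gas — to the left.
M is a pure solid; its activity is 1 regardless of amount, so Q is unaffected — no shift from this change.
The net shift is to the left. G is a reactant, so its amount increases.

increases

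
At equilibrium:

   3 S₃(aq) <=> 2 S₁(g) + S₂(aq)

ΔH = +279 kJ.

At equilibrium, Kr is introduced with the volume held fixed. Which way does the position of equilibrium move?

no shift

At constant volume, adding an inert gas leaves every reacting species' partial pressure unchanged, so Q is unchanged — no shift from this change.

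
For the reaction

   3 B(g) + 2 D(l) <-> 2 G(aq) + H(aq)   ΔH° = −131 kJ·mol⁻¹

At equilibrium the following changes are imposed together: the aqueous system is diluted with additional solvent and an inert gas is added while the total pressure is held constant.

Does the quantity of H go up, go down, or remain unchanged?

Dilution lowers every aqueous concentration by the same factor. Δn_aq = 3 − 0 = +3, so the system shifts toward the side with more dissolved moles — to the right.
Adding inert gas at constant total pressure expands the volume and lowers every reacting partial pressure. With Δn_gas = 0 − 3 = -3, Q moves away from K toward the side with fewer gas moles, so the system shifts toward the side with more gas moles — to the left.
The two effects oppose each other, so the net shift — and hence the change in H — cannot be determined from the given information.

cannot be determined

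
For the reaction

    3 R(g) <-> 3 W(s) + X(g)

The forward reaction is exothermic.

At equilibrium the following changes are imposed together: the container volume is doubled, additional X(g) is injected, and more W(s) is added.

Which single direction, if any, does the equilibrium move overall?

left

Gas moles: reactants 3, products 1 (Δn_gas = -2). Expansion shifts the system toward the side with more moles of gas — to the left.
Adding X (g), a product, drives the reaction to the left.
W is a pure solid; its activity is 1 regardless of amount, so Q is unaffected — no shift from this change.
Only the nonzero effect(s) matter; the net shift is to the left.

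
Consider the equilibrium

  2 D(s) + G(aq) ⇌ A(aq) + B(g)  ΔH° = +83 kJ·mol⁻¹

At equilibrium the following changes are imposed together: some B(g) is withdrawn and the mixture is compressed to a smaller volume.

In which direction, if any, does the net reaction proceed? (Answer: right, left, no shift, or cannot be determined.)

cannot be determined

Removing B (g), a product, drives the reaction to the right.
Gas moles: reactants 0, products 1 (Δn_gas = +1). Compression shifts the system toward the side with fewer moles of gas — to the left.
The individual effects push in opposite directions; without quantitative information the net direction cannot be determined.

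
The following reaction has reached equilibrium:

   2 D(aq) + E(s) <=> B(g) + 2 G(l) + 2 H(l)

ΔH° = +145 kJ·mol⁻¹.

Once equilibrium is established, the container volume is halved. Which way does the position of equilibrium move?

Gas moles: reactants 0, products 1 (Δn_gas = +1). Compression shifts the system toward the side with fewer moles of gas — to the left.

left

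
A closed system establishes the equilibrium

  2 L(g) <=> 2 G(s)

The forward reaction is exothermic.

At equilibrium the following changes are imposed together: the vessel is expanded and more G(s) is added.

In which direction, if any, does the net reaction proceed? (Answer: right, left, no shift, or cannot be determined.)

left

Gas moles: reactants 2, products 0 (Δn_gas = -2). Expansion shifts the system toward the side with more moles of gas — to the left.
G is a pure solid; its activity is 1 regardless of amount, so Q is unaffected — no shift from this change.
Only the nonzero effect(s) matter; the net shift is to the left.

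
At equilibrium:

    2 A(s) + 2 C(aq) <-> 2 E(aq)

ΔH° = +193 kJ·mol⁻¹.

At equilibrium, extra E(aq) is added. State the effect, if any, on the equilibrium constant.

The equilibrium constant depends only on temperature. This perturbation may move the position of equilibrium, but since T is unchanged, K itself is unchanged.

unchanged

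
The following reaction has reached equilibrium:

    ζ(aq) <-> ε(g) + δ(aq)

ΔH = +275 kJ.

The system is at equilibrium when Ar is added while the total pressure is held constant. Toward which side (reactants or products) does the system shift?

Adding inert gas at constant total pressure expands the volume and lowers every reacting partial pressure. With Δn_gas = 1 − 0 = +1, Q moves away from K toward the side with fewer gas moles, so the system shifts toward the side with more gas moles — to the right.

right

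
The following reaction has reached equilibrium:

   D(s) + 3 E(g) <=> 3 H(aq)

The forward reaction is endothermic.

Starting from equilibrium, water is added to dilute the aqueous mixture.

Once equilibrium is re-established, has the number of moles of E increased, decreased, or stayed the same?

Dilution lowers every aqueous concentration by the same factor. Δn_aq = 3 − 0 = +3, so the system shifts toward the side with more dissolved moles — to the right.
The net shift is to the right. E is a reactant, so its amount decreases.

decreases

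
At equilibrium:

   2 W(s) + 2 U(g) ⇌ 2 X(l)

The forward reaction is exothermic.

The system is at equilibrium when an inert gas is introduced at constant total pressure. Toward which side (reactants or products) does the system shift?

Adding inert gas at constant total pressure expands the volume and lowers every reacting partial pressure. With Δn_gas = 0 − 2 = -2, Q moves away from K toward the side with fewer gas moles, so the system shifts toward the side with more gas moles — to the left.

left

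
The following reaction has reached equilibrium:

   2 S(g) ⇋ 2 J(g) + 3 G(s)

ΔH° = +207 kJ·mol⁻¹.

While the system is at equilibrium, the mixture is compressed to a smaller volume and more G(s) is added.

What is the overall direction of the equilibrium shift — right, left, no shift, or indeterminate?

Gas moles: reactants 2, products 2. Δn_gas = 0, so a volume change leaves Q equal to K — no shift from this change.
G is a pure solid; its activity is 1 regardless of amount, so Q is unaffected — no shift from this change.
None of the changes alters Q relative to K, so there is no net shift.

no shift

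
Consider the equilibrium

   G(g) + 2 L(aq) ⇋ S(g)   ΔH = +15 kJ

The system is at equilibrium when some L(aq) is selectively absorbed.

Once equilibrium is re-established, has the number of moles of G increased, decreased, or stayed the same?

increases

Removing L (aq), a reactant, drives the reaction to the left.
The net shift is to the left. G is a reactant, so its amount increases.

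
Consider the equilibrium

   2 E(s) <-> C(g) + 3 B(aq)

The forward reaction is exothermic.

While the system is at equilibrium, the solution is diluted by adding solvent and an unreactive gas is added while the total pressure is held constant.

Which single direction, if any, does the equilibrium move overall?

right

Dilution lowers every aqueous concentration by the same factor. Δn_aq = 3 − 0 = +3, so the system shifts toward the side with more dissolved moles — to the right.
Adding inert gas at constant total pressure expands the volume and lowers every reacting partial pressure. With Δn_gas = 1 − 0 = +1, Q moves away from K toward the side with fewer gas moles, so the system shifts toward the side with more gas moles — to the right.
All effects act in the same direction — net shift to the right.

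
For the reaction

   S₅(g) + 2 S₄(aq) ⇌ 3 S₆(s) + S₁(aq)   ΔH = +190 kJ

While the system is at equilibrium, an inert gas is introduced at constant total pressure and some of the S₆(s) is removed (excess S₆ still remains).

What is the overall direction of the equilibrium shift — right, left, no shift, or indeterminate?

left

Adding inert gas at constant total pressure expands the volume and lowers every reacting partial pressure. With Δn_gas = 0 − 1 = -1, Q moves away from K toward the side with fewer gas moles, so the system shifts toward the side with more gas moles — to the left.
S₆ is a pure solid; its activity is 1 regardless of amount, so Q is unaffected — no shift from this change.
Only the nonzero effect(s) matter; the net shift is to the left.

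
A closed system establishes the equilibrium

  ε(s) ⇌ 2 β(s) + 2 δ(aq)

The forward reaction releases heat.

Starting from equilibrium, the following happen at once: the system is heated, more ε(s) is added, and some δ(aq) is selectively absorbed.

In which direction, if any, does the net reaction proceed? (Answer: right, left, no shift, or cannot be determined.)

The forward reaction is exothermic. Raising T favours the endothermic direction — shift to the left.
ε is a pure solid; its activity is 1 regardless of amount, so Q is unaffected — no shift from this change.
Removing δ (aq), a product, drives the reaction to the right.
The individual effects push in opposite directions; without quantitative information the net direction cannot be determined.

cannot be determined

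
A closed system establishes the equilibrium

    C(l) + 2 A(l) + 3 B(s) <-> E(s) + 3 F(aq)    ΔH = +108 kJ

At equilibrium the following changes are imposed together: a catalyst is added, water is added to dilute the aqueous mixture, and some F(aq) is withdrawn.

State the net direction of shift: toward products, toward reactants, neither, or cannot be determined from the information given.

right

A catalyst speeds both forward and reverse rates equally; it changes neither Q nor K — no shift from this change.
Dilution lowers every aqueous concentration by the same factor. Δn_aq = 3 − 0 = +3, so the system shifts toward the side with more dissolved moles — to the right.
Removing F (aq), a product, drives the reaction to the right.
Only the nonzero effect(s) matter; the net shift is to the right.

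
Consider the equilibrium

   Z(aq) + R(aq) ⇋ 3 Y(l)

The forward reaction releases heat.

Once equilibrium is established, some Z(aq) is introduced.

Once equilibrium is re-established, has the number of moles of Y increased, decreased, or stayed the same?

increases

Adding Z (aq), a reactant, drives the reaction to the right.
The net shift is to the right. Y is a product, so its amount increases.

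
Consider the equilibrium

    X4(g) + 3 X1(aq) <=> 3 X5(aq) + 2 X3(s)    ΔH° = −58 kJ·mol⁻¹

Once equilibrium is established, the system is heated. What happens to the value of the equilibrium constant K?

decreases

K depends on temperature via the van 't Hoff relation. The forward reaction is exothermic, so raising T decreases K.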